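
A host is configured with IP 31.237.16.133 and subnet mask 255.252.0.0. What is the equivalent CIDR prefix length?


Binary: 11111111.11111100.00000000.00000000
Count leading 1s
Prefix: /14


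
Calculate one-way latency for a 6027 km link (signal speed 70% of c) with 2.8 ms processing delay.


Speed = 0.7 * 3e5 km/s = 210000 km/s
Propagation delay = 6027 / 210000 = 0.0287 s = 28.7 ms
Processing delay = 2.8 ms
Total one-way latency = 31.5 ms


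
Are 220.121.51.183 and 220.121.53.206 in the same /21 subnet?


Mask: 255.255.248.0
220.121.51.183 AND mask = 220.121.48.0
220.121.53.206 AND mask = 220.121.48.0
Yes, same subnet (220.121.48.0)


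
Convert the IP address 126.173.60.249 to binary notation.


126 = 01111110
173 = 10101101
60 = 00111100
249 = 11111001
Binary: 01111110.10101101.00111100.11111001


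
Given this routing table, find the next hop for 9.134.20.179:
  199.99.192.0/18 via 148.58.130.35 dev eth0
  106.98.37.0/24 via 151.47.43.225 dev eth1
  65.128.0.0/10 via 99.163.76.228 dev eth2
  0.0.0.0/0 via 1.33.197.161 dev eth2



Longest prefix match for 9.134.20.179:
  /18 199.99.192.0: no
  /24 106.98.37.0: no
  /10 65.128.0.0: no
  /0 0.0.0.0: MATCH
Selected: next-hop 1.33.197.161 via eth2 (matched /0)


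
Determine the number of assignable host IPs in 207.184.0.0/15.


Host bits = 32 - 15 = 17
Total addresses = 2^17 = 131072
Usable = total - 2 (network and broadcast)
Usable hosts: 131070


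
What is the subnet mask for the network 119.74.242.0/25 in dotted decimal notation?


/25 means 25 network bits, 7 host bits
Binary: 11111111111111111111111110000000
Mask: 255.255.255.128


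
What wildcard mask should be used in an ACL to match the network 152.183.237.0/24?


Subnet mask: 255.255.255.0
Wildcard = 255.255.255.255 - subnet mask
255 - 255 = 0
255 - 255 = 0
255 - 255 = 0
255 - 0 = 255
Wildcard: 0.0.0.255


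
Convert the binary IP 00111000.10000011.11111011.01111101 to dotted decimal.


00111000 = 56
10000011 = 131
11111011 = 251
01111101 = 125
IP: 56.131.251.125


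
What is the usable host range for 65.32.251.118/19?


Network: 65.32.224.0
Broadcast: 65.32.255.255
First usable = network + 1
Last usable = broadcast - 1
Range: 65.32.224.1 to 65.32.255.254


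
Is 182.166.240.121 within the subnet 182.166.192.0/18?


Subnet network: 182.166.192.0
Test IP AND mask: 182.166.192.0
Yes, 182.166.240.121 is in 182.166.192.0/18


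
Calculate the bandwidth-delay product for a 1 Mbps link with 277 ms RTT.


BDP = bandwidth * RTT
= 1 Mbps * 277 ms
= 1 * 1e6 * 277 / 1000 bits
= 277000 bits
= 34625 bytes
= 33.8135 KB
BDP = 277000 bits (34625 bytes)


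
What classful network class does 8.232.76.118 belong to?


First octet: 8
Binary: 00001000
0xxxxxxx -> Class A (1-126)
Class A, default mask 255.0.0.0 (/8)


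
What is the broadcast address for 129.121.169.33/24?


Network: 129.121.169.0/24
Host bits = 8
Set all host bits to 1:
Broadcast: 129.121.169.255


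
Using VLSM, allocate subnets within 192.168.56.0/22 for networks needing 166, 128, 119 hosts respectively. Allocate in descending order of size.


166 hosts -> /24 (254 usable): 192.168.56.0/24
128 hosts -> /24 (254 usable): 192.168.57.0/24
119 hosts -> /25 (126 usable): 192.168.58.0/25
Allocation: 192.168.56.0/24 (166 hosts, 254 usable); 192.168.57.0/24 (128 hosts, 254 usable); 192.168.58.0/25 (119 hosts, 126 usable)


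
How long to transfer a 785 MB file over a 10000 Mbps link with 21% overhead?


Effective throughput = 10000 * (1 - 21/100) = 7900 Mbps
File size in Mb = 785 * 8 = 6280 Mb
Time = 6280 / 7900
Time = 0.7949 seconds


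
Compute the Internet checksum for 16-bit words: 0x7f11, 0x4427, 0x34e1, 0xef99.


Sum all words (with carry folding):
+ 0x7f11 = 0x7f11
+ 0x4427 = 0xc338
+ 0x34e1 = 0xf819
+ 0xef99 = 0xe7b3
One's complement: ~0xe7b3
Checksum = 0x184c


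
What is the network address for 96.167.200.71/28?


IP:   01100000.10100111.11001000.01000111
Mask: 11111111.11111111.11111111.11110000
AND operation:
Net:  01100000.10100111.11001000.01000000
Network: 96.167.200.64/28


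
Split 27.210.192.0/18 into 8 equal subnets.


New prefix = 18 + 3 = 21
Each subnet has 2048 addresses
  27.210.192.0/21
  27.210.200.0/21
  27.210.208.0/21
  27.210.216.0/21
  27.210.224.0/21
  27.210.232.0/21
  27.210.240.0/21
  27.210.248.0/21
Subnets: 27.210.192.0/21, 27.210.200.0/21, 27.210.208.0/21, 27.210.216.0/21, 27.210.224.0/21, 27.210.232.0/21, 27.210.240.0/21, 27.210.248.0/21


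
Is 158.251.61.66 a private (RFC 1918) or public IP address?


RFC 1918 private ranges:
  10.0.0.0/8 (10.0.0.0 - 10.255.255.255)
  172.16.0.0/12 (172.16.0.0 - 172.31.255.255)
  192.168.0.0/16 (192.168.0.0 - 192.168.255.255)
Public (not in any RFC 1918 range)


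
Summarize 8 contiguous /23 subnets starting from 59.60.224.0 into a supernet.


Original prefix: /23
Number of subnets: 8 = 2^3
New prefix = 23 - 3 = 20
Supernet: 59.60.224.0/20


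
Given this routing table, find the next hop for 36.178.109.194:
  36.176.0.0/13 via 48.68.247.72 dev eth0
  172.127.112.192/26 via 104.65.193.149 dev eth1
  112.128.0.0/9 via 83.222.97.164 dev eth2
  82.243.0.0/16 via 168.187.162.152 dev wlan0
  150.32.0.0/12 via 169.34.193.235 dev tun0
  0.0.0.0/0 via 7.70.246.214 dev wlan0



Longest prefix match for 36.178.109.194:
  /13 36.176.0.0: MATCH
  /26 172.127.112.192: no
  /9 112.128.0.0: no
  /16 82.243.0.0: no
  /12 150.32.0.0: no
  /0 0.0.0.0: MATCH
Selected: next-hop 48.68.247.72 via eth0 (matched /13)


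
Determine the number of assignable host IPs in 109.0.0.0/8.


Host bits = 32 - 8 = 24
Total addresses = 2^24 = 16777216
Usable = total - 2 (network and broadcast)
Usable hosts: 16777214


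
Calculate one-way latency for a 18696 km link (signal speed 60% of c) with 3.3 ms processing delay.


Speed = 0.6 * 3e5 km/s = 180000 km/s
Propagation delay = 18696 / 180000 = 0.1039 s = 103.8667 ms
Processing delay = 3.3 ms
Total one-way latency = 107.1667 ms


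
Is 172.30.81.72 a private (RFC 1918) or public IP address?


RFC 1918 private ranges:
  10.0.0.0/8 (10.0.0.0 - 10.255.255.255)
  172.16.0.0/12 (172.16.0.0 - 172.31.255.255)
  192.168.0.0/16 (192.168.0.0 - 192.168.255.255)
Private (in 172.16.0.0/12)


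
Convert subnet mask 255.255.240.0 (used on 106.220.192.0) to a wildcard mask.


Subnet mask: 255.255.240.0
Wildcard = 255.255.255.255 - subnet mask
255 - 255 = 0
255 - 255 = 0
255 - 240 = 15
255 - 0 = 255
Wildcard: 0.0.15.255


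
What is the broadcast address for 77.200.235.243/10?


Network: 77.192.0.0/10
Host bits = 22
Set all host bits to 1:
Broadcast: 77.255.255.255


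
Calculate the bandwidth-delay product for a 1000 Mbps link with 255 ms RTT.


BDP = bandwidth * RTT
= 1000 Mbps * 255 ms
= 1000 * 1e6 * 255 / 1000 bits
= 255000000 bits
= 31875000 bytes
= 31127.9297 KB
BDP = 255000000 bits (31875000 bytes)


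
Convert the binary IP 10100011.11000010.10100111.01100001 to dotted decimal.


10100011 = 163
11000010 = 194
10100111 = 167
01100001 = 97
IP: 163.194.167.97


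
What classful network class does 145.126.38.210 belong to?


First octet: 145
Binary: 10010001
10xxxxxx -> Class B (128-191)
Class B, default mask 255.255.0.0 (/16)


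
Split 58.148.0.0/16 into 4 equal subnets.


New prefix = 16 + 2 = 18
Each subnet has 16384 addresses
  58.148.0.0/18
  58.148.64.0/18
  58.148.128.0/18
  58.148.192.0/18
Subnets: 58.148.0.0/18, 58.148.64.0/18, 58.148.128.0/18, 58.148.192.0/18


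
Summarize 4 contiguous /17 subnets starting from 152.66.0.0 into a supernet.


Original prefix: /17
Number of subnets: 4 = 2^2
New prefix = 17 - 2 = 15
Supernet: 152.66.0.0/15


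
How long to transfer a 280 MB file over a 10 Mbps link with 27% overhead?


Effective throughput = 10 * (1 - 27/100) = 7.3 Mbps
File size in Mb = 280 * 8 = 2240 Mb
Time = 2240 / 7.3
Time = 306.8493 seconds


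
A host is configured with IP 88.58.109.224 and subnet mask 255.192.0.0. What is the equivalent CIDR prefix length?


Binary: 11111111.11000000.00000000.00000000
Count leading 1s
Prefix: /10


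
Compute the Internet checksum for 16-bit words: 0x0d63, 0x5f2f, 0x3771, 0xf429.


Sum all words (with carry folding):
+ 0x0d63 = 0x0d63
+ 0x5f2f = 0x6c92
+ 0x3771 = 0xa403
+ 0xf429 = 0x982d
One's complement: ~0x982d
Checksum = 0x67d2


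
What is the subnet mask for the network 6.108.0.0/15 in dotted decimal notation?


/15 means 15 network bits, 17 host bits
Binary: 11111111111111100000000000000000
Mask: 255.254.0.0


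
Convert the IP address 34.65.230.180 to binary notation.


34 = 00100010
65 = 01000001
230 = 11100110
180 = 10110100
Binary: 00100010.01000001.11100110.10110100


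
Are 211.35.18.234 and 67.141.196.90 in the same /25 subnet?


Mask: 255.255.255.128
211.35.18.234 AND mask = 211.35.18.128
67.141.196.90 AND mask = 67.141.196.0
No, different subnets (211.35.18.128 vs 67.141.196.0)


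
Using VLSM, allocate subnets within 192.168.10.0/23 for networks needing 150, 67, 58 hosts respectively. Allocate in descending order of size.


150 hosts -> /24 (254 usable): 192.168.10.0/24
67 hosts -> /25 (126 usable): 192.168.11.0/25
58 hosts -> /26 (62 usable): 192.168.11.128/26
Allocation: 192.168.10.0/24 (150 hosts, 254 usable); 192.168.11.0/25 (67 hosts, 126 usable); 192.168.11.128/26 (58 hosts, 62 usable)


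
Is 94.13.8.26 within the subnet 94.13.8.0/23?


Subnet network: 94.13.8.0
Test IP AND mask: 94.13.8.0
Yes, 94.13.8.26 is in 94.13.8.0/23


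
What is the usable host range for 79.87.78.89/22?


Network: 79.87.76.0
Broadcast: 79.87.79.255
First usable = network + 1
Last usable = broadcast - 1
Range: 79.87.76.1 to 79.87.79.254


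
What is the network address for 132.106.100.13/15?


IP:   10000100.01101010.01100100.00001101
Mask: 11111111.11111110.00000000.00000000
AND operation:
Net:  10000100.01101010.00000000.00000000
Network: 132.106.0.0/15


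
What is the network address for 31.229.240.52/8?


IP:   00011111.11100101.11110000.00110100
Mask: 11111111.00000000.00000000.00000000
AND operation:
Net:  00011111.00000000.00000000.00000000
Network: 31.0.0.0/8


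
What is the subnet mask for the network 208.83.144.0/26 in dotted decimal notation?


/26 means 26 network bits, 6 host bits
Binary: 11111111111111111111111111000000
Mask: 255.255.255.192


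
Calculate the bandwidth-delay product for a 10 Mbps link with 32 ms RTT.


BDP = bandwidth * RTT
= 10 Mbps * 32 ms
= 10 * 1e6 * 32 / 1000 bits
= 320000 bits
= 40000 bytes
= 39.0625 KB
BDP = 320000 bits (40000 bytes)


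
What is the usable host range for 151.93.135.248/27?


Network: 151.93.135.224
Broadcast: 151.93.135.255
First usable = network + 1
Last usable = broadcast - 1
Range: 151.93.135.225 to 151.93.135.254


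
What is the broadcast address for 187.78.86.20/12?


Network: 187.64.0.0/12
Host bits = 20
Set all host bits to 1:
Broadcast: 187.79.255.255


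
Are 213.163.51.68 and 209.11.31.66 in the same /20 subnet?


Mask: 255.255.240.0
213.163.51.68 AND mask = 213.163.48.0
209.11.31.66 AND mask = 209.11.16.0
No, different subnets (213.163.48.0 vs 209.11.16.0)


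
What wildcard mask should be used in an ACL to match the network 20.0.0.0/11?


Subnet mask: 255.224.0.0
Wildcard = 255.255.255.255 - subnet mask
255 - 255 = 0
255 - 224 = 31
255 - 0 = 255
255 - 0 = 255
Wildcard: 0.31.255.255


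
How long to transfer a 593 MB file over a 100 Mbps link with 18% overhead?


Effective throughput = 100 * (1 - 18/100) = 82 Mbps
File size in Mb = 593 * 8 = 4744 Mb
Time = 4744 / 82
Time = 57.8537 seconds


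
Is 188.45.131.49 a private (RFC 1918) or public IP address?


RFC 1918 private ranges:
  10.0.0.0/8 (10.0.0.0 - 10.255.255.255)
  172.16.0.0/12 (172.16.0.0 - 172.31.255.255)
  192.168.0.0/16 (192.168.0.0 - 192.168.255.255)
Public (not in any RFC 1918 range)


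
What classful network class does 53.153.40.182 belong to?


First octet: 53
Binary: 00110101
0xxxxxxx -> Class A (1-126)
Class A, default mask 255.0.0.0 (/8)


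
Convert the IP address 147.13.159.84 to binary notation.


147 = 10010011
13 = 00001101
159 = 10011111
84 = 01010100
Binary: 10010011.00001101.10011111.01010100


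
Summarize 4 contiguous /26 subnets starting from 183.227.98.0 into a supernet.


Original prefix: /26
Number of subnets: 4 = 2^2
New prefix = 26 - 2 = 24
Supernet: 183.227.98.0/24


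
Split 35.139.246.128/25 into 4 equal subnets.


New prefix = 25 + 2 = 27
Each subnet has 32 addresses
  35.139.246.128/27
  35.139.246.160/27
  35.139.246.192/27
  35.139.246.224/27
Subnets: 35.139.246.128/27, 35.139.246.160/27, 35.139.246.192/27, 35.139.246.224/27


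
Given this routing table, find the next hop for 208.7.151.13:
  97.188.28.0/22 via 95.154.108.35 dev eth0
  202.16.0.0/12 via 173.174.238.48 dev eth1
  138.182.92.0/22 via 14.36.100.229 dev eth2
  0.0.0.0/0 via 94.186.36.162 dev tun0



Longest prefix match for 208.7.151.13:
  /22 97.188.28.0: no
  /12 202.16.0.0: no
  /22 138.182.92.0: no
  /0 0.0.0.0: MATCH
Selected: next-hop 94.186.36.162 via tun0 (matched /0)


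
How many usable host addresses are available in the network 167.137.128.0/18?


Host bits = 32 - 18 = 14
Total addresses = 2^14 = 16384
Usable = total - 2 (network and broadcast)
Usable hosts: 16382


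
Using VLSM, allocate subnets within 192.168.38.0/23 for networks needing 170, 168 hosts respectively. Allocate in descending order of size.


170 hosts -> /24 (254 usable): 192.168.38.0/24
168 hosts -> /24 (254 usable): 192.168.39.0/24
Allocation: 192.168.38.0/24 (170 hosts, 254 usable); 192.168.39.0/24 (168 hosts, 254 usable)


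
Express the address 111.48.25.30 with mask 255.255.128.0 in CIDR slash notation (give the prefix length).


Binary: 11111111.11111111.10000000.00000000
Count leading 1s
Prefix: /17


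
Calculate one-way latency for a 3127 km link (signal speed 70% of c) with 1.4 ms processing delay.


Speed = 0.7 * 3e5 km/s = 210000 km/s
Propagation delay = 3127 / 210000 = 0.0149 s = 14.8905 ms
Processing delay = 1.4 ms
Total one-way latency = 16.2905 ms


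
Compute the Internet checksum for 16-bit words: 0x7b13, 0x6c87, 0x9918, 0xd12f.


Sum all words (with carry folding):
+ 0x7b13 = 0x7b13
+ 0x6c87 = 0xe79a
+ 0x9918 = 0x80b3
+ 0xd12f = 0x51e3
One's complement: ~0x51e3
Checksum = 0xae1c


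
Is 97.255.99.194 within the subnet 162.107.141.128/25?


Subnet network: 162.107.141.128
Test IP AND mask: 97.255.99.128
No, 97.255.99.194 is not in 162.107.141.128/25


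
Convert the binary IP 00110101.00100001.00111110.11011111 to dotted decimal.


00110101 = 53
00100001 = 33
00111110 = 62
11011111 = 223
IP: 53.33.62.223


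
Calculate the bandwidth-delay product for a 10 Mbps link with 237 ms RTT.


BDP = bandwidth * RTT
= 10 Mbps * 237 ms
= 10 * 1e6 * 237 / 1000 bits
= 2370000 bits
= 296250 bytes
= 289.3066 KB
BDP = 2370000 bits (296250 bytes)


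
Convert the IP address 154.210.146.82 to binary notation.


154 = 10011010
210 = 11010010
146 = 10010010
82 = 01010010
Binary: 10011010.11010010.10010010.01010010


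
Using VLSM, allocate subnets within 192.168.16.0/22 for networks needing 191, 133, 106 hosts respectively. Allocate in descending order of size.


191 hosts -> /24 (254 usable): 192.168.16.0/24
133 hosts -> /24 (254 usable): 192.168.17.0/24
106 hosts -> /25 (126 usable): 192.168.18.0/25
Allocation: 192.168.16.0/24 (191 hosts, 254 usable); 192.168.17.0/24 (133 hosts, 254 usable); 192.168.18.0/25 (106 hosts, 126 usable)


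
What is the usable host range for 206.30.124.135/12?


Network: 206.16.0.0
Broadcast: 206.31.255.255
First usable = network + 1
Last usable = broadcast - 1
Range: 206.16.0.1 to 206.31.255.254


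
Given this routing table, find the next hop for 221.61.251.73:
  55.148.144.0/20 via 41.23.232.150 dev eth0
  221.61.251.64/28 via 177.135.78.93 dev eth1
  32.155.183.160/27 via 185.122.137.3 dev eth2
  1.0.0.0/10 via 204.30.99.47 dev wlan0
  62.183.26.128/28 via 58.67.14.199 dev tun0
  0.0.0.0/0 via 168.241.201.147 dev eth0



Longest prefix match for 221.61.251.73:
  /20 55.148.144.0: no
  /28 221.61.251.64: MATCH
  /27 32.155.183.160: no
  /10 1.0.0.0: no
  /28 62.183.26.128: no
  /0 0.0.0.0: MATCH
Selected: next-hop 177.135.78.93 via eth1 (matched /28)


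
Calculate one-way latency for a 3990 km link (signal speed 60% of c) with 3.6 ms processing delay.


Speed = 0.6 * 3e5 km/s = 180000 km/s
Propagation delay = 3990 / 180000 = 0.0222 s = 22.1667 ms
Processing delay = 3.6 ms
Total one-way latency = 25.7667 ms


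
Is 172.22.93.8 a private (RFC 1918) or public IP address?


RFC 1918 private ranges:
  10.0.0.0/8 (10.0.0.0 - 10.255.255.255)
  172.16.0.0/12 (172.16.0.0 - 172.31.255.255)
  192.168.0.0/16 (192.168.0.0 - 192.168.255.255)
Private (in 172.16.0.0/12)


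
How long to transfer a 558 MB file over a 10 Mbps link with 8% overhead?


Effective throughput = 10 * (1 - 8/100) = 9.2 Mbps
File size in Mb = 558 * 8 = 4464 Mb
Time = 4464 / 9.2
Time = 485.2174 seconds


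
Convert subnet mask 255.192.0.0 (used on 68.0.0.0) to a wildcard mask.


Subnet mask: 255.192.0.0
Wildcard = 255.255.255.255 - subnet mask
255 - 255 = 0
255 - 192 = 63
255 - 0 = 255
255 - 0 = 255
Wildcard: 0.63.255.255


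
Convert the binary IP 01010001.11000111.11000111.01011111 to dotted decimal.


01010001 = 81
11000111 = 199
11000111 = 199
01011111 = 95
IP: 81.199.199.95


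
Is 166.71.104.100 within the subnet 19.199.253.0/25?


Subnet network: 19.199.253.0
Test IP AND mask: 166.71.104.0
No, 166.71.104.100 is not in 19.199.253.0/25


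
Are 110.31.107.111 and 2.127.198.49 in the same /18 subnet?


Mask: 255.255.192.0
110.31.107.111 AND mask = 110.31.64.0
2.127.198.49 AND mask = 2.127.192.0
No, different subnets (110.31.64.0 vs 2.127.192.0)


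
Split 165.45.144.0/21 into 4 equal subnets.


New prefix = 21 + 2 = 23
Each subnet has 512 addresses
  165.45.144.0/23
  165.45.146.0/23
  165.45.148.0/23
  165.45.150.0/23
Subnets: 165.45.144.0/23, 165.45.146.0/23, 165.45.148.0/23, 165.45.150.0/23


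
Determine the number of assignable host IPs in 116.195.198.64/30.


Host bits = 32 - 30 = 2
Total addresses = 2^2 = 4
Usable = total - 2 (network and broadcast)
Usable hosts: 2


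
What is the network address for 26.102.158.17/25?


IP:   00011010.01100110.10011110.00010001
Mask: 11111111.11111111.11111111.10000000
AND operation:
Net:  00011010.01100110.10011110.00000000
Network: 26.102.158.0/25


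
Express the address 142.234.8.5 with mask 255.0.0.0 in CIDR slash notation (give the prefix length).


Binary: 11111111.00000000.00000000.00000000
Count leading 1s
Prefix: /8


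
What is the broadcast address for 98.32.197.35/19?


Network: 98.32.192.0/19
Host bits = 13
Set all host bits to 1:
Broadcast: 98.32.223.255


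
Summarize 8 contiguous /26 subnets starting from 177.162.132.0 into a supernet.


Original prefix: /26
Number of subnets: 8 = 2^3
New prefix = 26 - 3 = 23
Supernet: 177.162.132.0/23


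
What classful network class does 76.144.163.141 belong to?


First octet: 76
Binary: 01001100
0xxxxxxx -> Class A (1-126)
Class A, default mask 255.0.0.0 (/8)


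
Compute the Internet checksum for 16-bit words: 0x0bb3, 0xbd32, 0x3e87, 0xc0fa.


Sum all words (with carry folding):
+ 0x0bb3 = 0x0bb3
+ 0xbd32 = 0xc8e5
+ 0x3e87 = 0x076d
+ 0xc0fa = 0xc867
One's complement: ~0xc867
Checksum = 0x3798


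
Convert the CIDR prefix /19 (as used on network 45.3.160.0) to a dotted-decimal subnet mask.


/19 means 19 network bits, 13 host bits
Binary: 11111111111111111110000000000000
Mask: 255.255.224.0


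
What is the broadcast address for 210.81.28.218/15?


Network: 210.80.0.0/15
Host bits = 17
Set all host bits to 1:
Broadcast: 210.81.255.255


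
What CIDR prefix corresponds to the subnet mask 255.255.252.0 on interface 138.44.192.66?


Binary: 11111111.11111111.11111100.00000000
Count leading 1s
Prefix: /22


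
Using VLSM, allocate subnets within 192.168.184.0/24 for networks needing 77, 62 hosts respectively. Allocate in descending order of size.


77 hosts -> /25 (126 usable): 192.168.184.0/25
62 hosts -> /26 (62 usable): 192.168.184.128/26
Allocation: 192.168.184.0/25 (77 hosts, 126 usable); 192.168.184.128/26 (62 hosts, 62 usable)


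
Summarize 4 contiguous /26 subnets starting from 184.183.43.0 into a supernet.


Original prefix: /26
Number of subnets: 4 = 2^2
New prefix = 26 - 2 = 24
Supernet: 184.183.43.0/24


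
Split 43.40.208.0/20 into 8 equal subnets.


New prefix = 20 + 3 = 23
Each subnet has 512 addresses
  43.40.208.0/23
  43.40.210.0/23
  43.40.212.0/23
  43.40.214.0/23
  43.40.216.0/23
  43.40.218.0/23
  43.40.220.0/23
  43.40.222.0/23
Subnets: 43.40.208.0/23, 43.40.210.0/23, 43.40.212.0/23, 43.40.214.0/23, 43.40.216.0/23, 43.40.218.0/23, 43.40.220.0/23, 43.40.222.0/23


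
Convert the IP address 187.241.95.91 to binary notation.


187 = 10111011
241 = 11110001
95 = 01011111
91 = 01011011
Binary: 10111011.11110001.01011111.01011011


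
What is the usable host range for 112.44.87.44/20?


Network: 112.44.80.0
Broadcast: 112.44.95.255
First usable = network + 1
Last usable = broadcast - 1
Range: 112.44.80.1 to 112.44.95.254


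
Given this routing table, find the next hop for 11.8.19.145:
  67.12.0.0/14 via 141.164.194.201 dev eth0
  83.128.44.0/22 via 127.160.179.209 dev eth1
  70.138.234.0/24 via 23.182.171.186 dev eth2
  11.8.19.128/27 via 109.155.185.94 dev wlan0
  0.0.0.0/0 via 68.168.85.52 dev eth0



Longest prefix match for 11.8.19.145:
  /14 67.12.0.0: no
  /22 83.128.44.0: no
  /24 70.138.234.0: no
  /27 11.8.19.128: MATCH
  /0 0.0.0.0: MATCH
Selected: next-hop 109.155.185.94 via wlan0 (matched /27)


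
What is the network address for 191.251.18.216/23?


IP:   10111111.11111011.00010010.11011000
Mask: 11111111.11111111.11111110.00000000
AND operation:
Net:  10111111.11111011.00010010.00000000
Network: 191.251.18.0/23


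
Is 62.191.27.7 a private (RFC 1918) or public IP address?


RFC 1918 private ranges:
  10.0.0.0/8 (10.0.0.0 - 10.255.255.255)
  172.16.0.0/12 (172.16.0.0 - 172.31.255.255)
  192.168.0.0/16 (192.168.0.0 - 192.168.255.255)
Public (not in any RFC 1918 range)


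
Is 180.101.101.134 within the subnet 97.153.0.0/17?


Subnet network: 97.153.0.0
Test IP AND mask: 180.101.0.0
No, 180.101.101.134 is not in 97.153.0.0/17


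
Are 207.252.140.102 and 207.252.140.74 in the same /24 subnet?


Mask: 255.255.255.0
207.252.140.102 AND mask = 207.252.140.0
207.252.140.74 AND mask = 207.252.140.0
Yes, same subnet (207.252.140.0)


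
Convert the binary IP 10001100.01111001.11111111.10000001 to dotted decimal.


10001100 = 140
01111001 = 121
11111111 = 255
10000001 = 129
IP: 140.121.255.129


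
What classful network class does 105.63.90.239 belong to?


First octet: 105
Binary: 01101001
0xxxxxxx -> Class A (1-126)
Class A, default mask 255.0.0.0 (/8)


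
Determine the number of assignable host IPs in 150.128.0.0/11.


Host bits = 32 - 11 = 21
Total addresses = 2^21 = 2097152
Usable = total - 2 (network and broadcast)
Usable hosts: 2097150


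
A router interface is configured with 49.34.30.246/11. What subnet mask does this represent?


/11 means 11 network bits, 21 host bits
Binary: 11111111111000000000000000000000
Mask: 255.224.0.0


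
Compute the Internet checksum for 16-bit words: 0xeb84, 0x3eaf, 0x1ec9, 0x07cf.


Sum all words (with carry folding):
+ 0xeb84 = 0xeb84
+ 0x3eaf = 0x2a34
+ 0x1ec9 = 0x48fd
+ 0x07cf = 0x50cc
One's complement: ~0x50cc
Checksum = 0xaf33


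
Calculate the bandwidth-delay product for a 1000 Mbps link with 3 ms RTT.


BDP = bandwidth * RTT
= 1000 Mbps * 3 ms
= 1000 * 1e6 * 3 / 1000 bits
= 3000000 bits
= 375000 bytes
= 366.2109 KB
BDP = 3000000 bits (375000 bytes)


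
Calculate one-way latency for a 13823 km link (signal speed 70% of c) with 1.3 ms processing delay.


Speed = 0.7 * 3e5 km/s = 210000 km/s
Propagation delay = 13823 / 210000 = 0.0658 s = 65.8238 ms
Processing delay = 1.3 ms
Total one-way latency = 67.1238 ms


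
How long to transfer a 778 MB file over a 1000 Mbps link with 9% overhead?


Effective throughput = 1000 * (1 - 9/100) = 910 Mbps
File size in Mb = 778 * 8 = 6224 Mb
Time = 6224 / 910
Time = 6.8396 seconds


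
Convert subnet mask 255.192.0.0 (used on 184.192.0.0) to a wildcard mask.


Subnet mask: 255.192.0.0
Wildcard = 255.255.255.255 - subnet mask
255 - 255 = 0
255 - 192 = 63
255 - 0 = 255
255 - 0 = 255
Wildcard: 0.63.255.255


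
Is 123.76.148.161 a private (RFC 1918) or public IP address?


RFC 1918 private ranges:
  10.0.0.0/8 (10.0.0.0 - 10.255.255.255)
  172.16.0.0/12 (172.16.0.0 - 172.31.255.255)
  192.168.0.0/16 (192.168.0.0 - 192.168.255.255)
Public (not in any RFC 1918 range)


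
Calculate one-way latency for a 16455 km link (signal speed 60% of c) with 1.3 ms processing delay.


Speed = 0.6 * 3e5 km/s = 180000 km/s
Propagation delay = 16455 / 180000 = 0.0914 s = 91.4167 ms
Processing delay = 1.3 ms
Total one-way latency = 92.7167 ms


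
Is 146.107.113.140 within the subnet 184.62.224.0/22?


Subnet network: 184.62.224.0
Test IP AND mask: 146.107.112.0
No, 146.107.113.140 is not in 184.62.224.0/22


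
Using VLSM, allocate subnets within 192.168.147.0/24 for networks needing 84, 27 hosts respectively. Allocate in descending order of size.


84 hosts -> /25 (126 usable): 192.168.147.0/25
27 hosts -> /27 (30 usable): 192.168.147.128/27
Allocation: 192.168.147.0/25 (84 hosts, 126 usable); 192.168.147.128/27 (27 hosts, 30 usable)


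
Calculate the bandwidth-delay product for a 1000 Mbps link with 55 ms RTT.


BDP = bandwidth * RTT
= 1000 Mbps * 55 ms
= 1000 * 1e6 * 55 / 1000 bits
= 55000000 bits
= 6875000 bytes
= 6713.8672 KB
BDP = 55000000 bits (6875000 bytes)


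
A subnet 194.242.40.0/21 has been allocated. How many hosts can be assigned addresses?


Host bits = 32 - 21 = 11
Total addresses = 2^11 = 2048
Usable = total - 2 (network and broadcast)
Usable hosts: 2046


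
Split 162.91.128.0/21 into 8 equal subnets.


New prefix = 21 + 3 = 24
Each subnet has 256 addresses
  162.91.128.0/24
  162.91.129.0/24
  162.91.130.0/24
  162.91.131.0/24
  162.91.132.0/24
  162.91.133.0/24
  162.91.134.0/24
  162.91.135.0/24
Subnets: 162.91.128.0/24, 162.91.129.0/24, 162.91.130.0/24, 162.91.131.0/24, 162.91.132.0/24, 162.91.133.0/24, 162.91.134.0/24, 162.91.135.0/24


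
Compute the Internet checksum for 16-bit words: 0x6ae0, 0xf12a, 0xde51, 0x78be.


Sum all words (with carry folding):
+ 0x6ae0 = 0x6ae0
+ 0xf12a = 0x5c0b
+ 0xde51 = 0x3a5d
+ 0x78be = 0xb31b
One's complement: ~0xb31b
Checksum = 0x4ce4


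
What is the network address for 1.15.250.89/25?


IP:   00000001.00001111.11111010.01011001
Mask: 11111111.11111111.11111111.10000000
AND operation:
Net:  00000001.00001111.11111010.00000000
Network: 1.15.250.0/25


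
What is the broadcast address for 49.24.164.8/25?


Network: 49.24.164.0/25
Host bits = 7
Set all host bits to 1:
Broadcast: 49.24.164.127


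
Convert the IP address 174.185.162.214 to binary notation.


174 = 10101110
185 = 10111001
162 = 10100010
214 = 11010110
Binary: 10101110.10111001.10100010.11010110


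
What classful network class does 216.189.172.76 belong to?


First octet: 216
Binary: 11011000
110xxxxx -> Class C (192-223)
Class C, default mask 255.255.255.0 (/24)


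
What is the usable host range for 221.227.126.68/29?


Network: 221.227.126.64
Broadcast: 221.227.126.71
First usable = network + 1
Last usable = broadcast - 1
Range: 221.227.126.65 to 221.227.126.70


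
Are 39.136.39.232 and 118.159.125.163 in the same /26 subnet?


Mask: 255.255.255.192
39.136.39.232 AND mask = 39.136.39.192
118.159.125.163 AND mask = 118.159.125.128
No, different subnets (39.136.39.192 vs 118.159.125.128)


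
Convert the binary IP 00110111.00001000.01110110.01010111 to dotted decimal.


00110111 = 55
00001000 = 8
01110110 = 118
01010111 = 87
IP: 55.8.118.87


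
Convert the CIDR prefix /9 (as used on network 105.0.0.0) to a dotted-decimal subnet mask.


/9 means 9 network bits, 23 host bits
Binary: 11111111100000000000000000000000
Mask: 255.128.0.0


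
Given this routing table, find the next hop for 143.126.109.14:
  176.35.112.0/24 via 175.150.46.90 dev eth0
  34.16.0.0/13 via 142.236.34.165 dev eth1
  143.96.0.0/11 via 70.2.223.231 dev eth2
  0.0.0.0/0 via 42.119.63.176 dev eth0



Longest prefix match for 143.126.109.14:
  /24 176.35.112.0: no
  /13 34.16.0.0: no
  /11 143.96.0.0: MATCH
  /0 0.0.0.0: MATCH
Selected: next-hop 70.2.223.231 via eth2 (matched /11)


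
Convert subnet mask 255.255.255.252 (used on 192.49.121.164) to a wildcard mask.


Subnet mask: 255.255.255.252
Wildcard = 255.255.255.255 - subnet mask
255 - 255 = 0
255 - 255 = 0
255 - 255 = 0
255 - 252 = 3
Wildcard: 0.0.0.3


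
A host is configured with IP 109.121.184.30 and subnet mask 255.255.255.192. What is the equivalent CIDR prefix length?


Binary: 11111111.11111111.11111111.11000000
Count leading 1s
Prefix: /26


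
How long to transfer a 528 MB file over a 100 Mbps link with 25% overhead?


Effective throughput = 100 * (1 - 25/100) = 75 Mbps
File size in Mb = 528 * 8 = 4224 Mb
Time = 4224 / 75
Time = 56.32 seconds


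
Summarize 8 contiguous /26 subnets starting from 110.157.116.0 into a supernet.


Original prefix: /26
Number of subnets: 8 = 2^3
New prefix = 26 - 3 = 23
Supernet: 110.157.116.0/23


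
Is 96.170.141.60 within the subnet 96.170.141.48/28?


Subnet network: 96.170.141.48
Test IP AND mask: 96.170.141.48
Yes, 96.170.141.60 is in 96.170.141.48/28


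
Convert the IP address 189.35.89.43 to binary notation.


189 = 10111101
35 = 00100011
89 = 01011001
43 = 00101011
Binary: 10111101.00100011.01011001.00101011


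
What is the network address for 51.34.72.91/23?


IP:   00110011.00100010.01001000.01011011
Mask: 11111111.11111111.11111110.00000000
AND operation:
Net:  00110011.00100010.01001000.00000000
Network: 51.34.72.0/23


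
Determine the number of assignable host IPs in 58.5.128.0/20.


Host bits = 32 - 20 = 12
Total addresses = 2^12 = 4096
Usable = total - 2 (network and broadcast)
Usable hosts: 4094


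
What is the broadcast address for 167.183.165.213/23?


Network: 167.183.164.0/23
Host bits = 9
Set all host bits to 1:
Broadcast: 167.183.165.255


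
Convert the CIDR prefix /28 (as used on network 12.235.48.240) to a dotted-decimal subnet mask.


/28 means 28 network bits, 4 host bits
Binary: 11111111111111111111111111110000
Mask: 255.255.255.240


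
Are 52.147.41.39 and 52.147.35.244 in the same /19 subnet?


Mask: 255.255.224.0
52.147.41.39 AND mask = 52.147.32.0
52.147.35.244 AND mask = 52.147.32.0
Yes, same subnet (52.147.32.0)


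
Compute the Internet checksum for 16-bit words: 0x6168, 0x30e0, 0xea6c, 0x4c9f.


Sum all words (with carry folding):
+ 0x6168 = 0x6168
+ 0x30e0 = 0x9248
+ 0xea6c = 0x7cb5
+ 0x4c9f = 0xc954
One's complement: ~0xc954
Checksum = 0x36ab


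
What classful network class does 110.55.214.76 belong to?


First octet: 110
Binary: 01101110
0xxxxxxx -> Class A (1-126)
Class A, default mask 255.0.0.0 (/8)


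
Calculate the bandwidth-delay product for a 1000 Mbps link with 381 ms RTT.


BDP = bandwidth * RTT
= 1000 Mbps * 381 ms
= 1000 * 1e6 * 381 / 1000 bits
= 381000000 bits
= 47625000 bytes
= 46508.7891 KB
BDP = 381000000 bits (47625000 bytes)


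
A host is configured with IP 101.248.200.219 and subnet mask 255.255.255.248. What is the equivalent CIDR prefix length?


Binary: 11111111.11111111.11111111.11111000
Count leading 1s
Prefix: /29


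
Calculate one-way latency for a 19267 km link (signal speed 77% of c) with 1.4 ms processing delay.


Speed = 0.77 * 3e5 km/s = 231000 km/s
Propagation delay = 19267 / 231000 = 0.0834 s = 83.4069 ms
Processing delay = 1.4 ms
Total one-way latency = 84.8069 ms


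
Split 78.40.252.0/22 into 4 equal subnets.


New prefix = 22 + 2 = 24
Each subnet has 256 addresses
  78.40.252.0/24
  78.40.253.0/24
  78.40.254.0/24
  78.40.255.0/24
Subnets: 78.40.252.0/24, 78.40.253.0/24, 78.40.254.0/24, 78.40.255.0/24


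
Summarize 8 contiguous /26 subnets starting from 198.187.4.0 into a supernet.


Original prefix: /26
Number of subnets: 8 = 2^3
New prefix = 26 - 3 = 23
Supernet: 198.187.4.0/23


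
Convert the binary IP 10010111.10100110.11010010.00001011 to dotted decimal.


10010111 = 151
10100110 = 166
11010010 = 210
00001011 = 11
IP: 151.166.210.11


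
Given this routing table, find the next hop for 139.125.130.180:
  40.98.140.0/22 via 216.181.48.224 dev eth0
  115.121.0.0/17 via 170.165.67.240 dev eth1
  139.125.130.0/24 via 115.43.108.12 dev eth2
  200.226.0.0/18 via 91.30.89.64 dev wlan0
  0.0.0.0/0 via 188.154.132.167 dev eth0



Longest prefix match for 139.125.130.180:
  /22 40.98.140.0: no
  /17 115.121.0.0: no
  /24 139.125.130.0: MATCH
  /18 200.226.0.0: no
  /0 0.0.0.0: MATCH
Selected: next-hop 115.43.108.12 via eth2 (matched /24)


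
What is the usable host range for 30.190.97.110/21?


Network: 30.190.96.0
Broadcast: 30.190.103.255
First usable = network + 1
Last usable = broadcast - 1
Range: 30.190.96.1 to 30.190.103.254


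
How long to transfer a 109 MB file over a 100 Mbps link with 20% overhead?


Effective throughput = 100 * (1 - 20/100) = 80 Mbps
File size in Mb = 109 * 8 = 872 Mb
Time = 872 / 80
Time = 10.9 seconds


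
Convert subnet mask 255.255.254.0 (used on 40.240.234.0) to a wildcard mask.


Subnet mask: 255.255.254.0
Wildcard = 255.255.255.255 - subnet mask
255 - 255 = 0
255 - 255 = 0
255 - 254 = 1
255 - 0 = 255
Wildcard: 0.0.1.255


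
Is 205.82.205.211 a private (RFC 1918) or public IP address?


RFC 1918 private ranges:
  10.0.0.0/8 (10.0.0.0 - 10.255.255.255)
  172.16.0.0/12 (172.16.0.0 - 172.31.255.255)
  192.168.0.0/16 (192.168.0.0 - 192.168.255.255)
Public (not in any RFC 1918 range)


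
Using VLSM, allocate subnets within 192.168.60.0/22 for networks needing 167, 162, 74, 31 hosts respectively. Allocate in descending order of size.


167 hosts -> /24 (254 usable): 192.168.60.0/24
162 hosts -> /24 (254 usable): 192.168.61.0/24
74 hosts -> /25 (126 usable): 192.168.62.0/25
31 hosts -> /26 (62 usable): 192.168.62.128/26
Allocation: 192.168.60.0/24 (167 hosts, 254 usable); 192.168.61.0/24 (162 hosts, 254 usable); 192.168.62.0/25 (74 hosts, 126 usable); 192.168.62.128/26 (31 hosts, 62 usable)


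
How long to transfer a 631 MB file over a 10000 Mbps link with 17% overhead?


Effective throughput = 10000 * (1 - 17/100) = 8300 Mbps
File size in Mb = 631 * 8 = 5048 Mb
Time = 5048 / 8300
Time = 0.6082 seconds


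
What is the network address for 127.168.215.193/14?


IP:   01111111.10101000.11010111.11000001
Mask: 11111111.11111100.00000000.00000000
AND operation:
Net:  01111111.10101000.00000000.00000000
Network: 127.168.0.0/14


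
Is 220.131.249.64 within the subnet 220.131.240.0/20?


Subnet network: 220.131.240.0
Test IP AND mask: 220.131.240.0
Yes, 220.131.249.64 is in 220.131.240.0/20


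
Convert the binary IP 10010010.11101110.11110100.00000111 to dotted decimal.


10010010 = 146
11101110 = 238
11110100 = 244
00000111 = 7
IP: 146.238.244.7


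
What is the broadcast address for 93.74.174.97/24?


Network: 93.74.174.0/24
Host bits = 8
Set all host bits to 1:
Broadcast: 93.74.174.255


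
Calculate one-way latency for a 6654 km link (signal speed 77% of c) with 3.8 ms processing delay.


Speed = 0.77 * 3e5 km/s = 231000 km/s
Propagation delay = 6654 / 231000 = 0.0288 s = 28.8052 ms
Processing delay = 3.8 ms
Total one-way latency = 32.6052 ms


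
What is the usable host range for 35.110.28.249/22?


Network: 35.110.28.0
Broadcast: 35.110.31.255
First usable = network + 1
Last usable = broadcast - 1
Range: 35.110.28.1 to 35.110.31.254


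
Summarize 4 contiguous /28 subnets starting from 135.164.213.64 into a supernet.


Original prefix: /28
Number of subnets: 4 = 2^2
New prefix = 28 - 2 = 26
Supernet: 135.164.213.64/26


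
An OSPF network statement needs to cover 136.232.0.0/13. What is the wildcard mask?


Subnet mask: 255.248.0.0
Wildcard = 255.255.255.255 - subnet mask
255 - 255 = 0
255 - 248 = 7
255 - 0 = 255
255 - 0 = 255
Wildcard: 0.7.255.255


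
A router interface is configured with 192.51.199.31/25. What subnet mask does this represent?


/25 means 25 network bits, 7 host bits
Binary: 11111111111111111111111110000000
Mask: 255.255.255.128


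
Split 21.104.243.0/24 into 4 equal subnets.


New prefix = 24 + 2 = 26
Each subnet has 64 addresses
  21.104.243.0/26
  21.104.243.64/26
  21.104.243.128/26
  21.104.243.192/26
Subnets: 21.104.243.0/26, 21.104.243.64/26, 21.104.243.128/26, 21.104.243.192/26


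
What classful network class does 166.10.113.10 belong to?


First octet: 166
Binary: 10100110
10xxxxxx -> Class B (128-191)
Class B, default mask 255.255.0.0 (/16)


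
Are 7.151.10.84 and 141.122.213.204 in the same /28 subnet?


Mask: 255.255.255.240
7.151.10.84 AND mask = 7.151.10.80
141.122.213.204 AND mask = 141.122.213.192
No, different subnets (7.151.10.80 vs 141.122.213.192)


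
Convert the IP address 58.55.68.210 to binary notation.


58 = 00111010
55 = 00110111
68 = 01000100
210 = 11010010
Binary: 00111010.00110111.01000100.11010010


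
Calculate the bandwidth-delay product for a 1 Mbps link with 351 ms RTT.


BDP = bandwidth * RTT
= 1 Mbps * 351 ms
= 1 * 1e6 * 351 / 1000 bits
= 351000 bits
= 43875 bytes
= 42.8467 KB
BDP = 351000 bits (43875 bytes)


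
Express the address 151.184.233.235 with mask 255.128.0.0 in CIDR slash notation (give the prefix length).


Binary: 11111111.10000000.00000000.00000000
Count leading 1s
Prefix: /9


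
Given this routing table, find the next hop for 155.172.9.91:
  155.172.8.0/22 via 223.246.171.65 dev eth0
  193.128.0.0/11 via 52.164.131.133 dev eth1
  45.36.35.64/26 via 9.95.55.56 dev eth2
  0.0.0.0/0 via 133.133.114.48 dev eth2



Longest prefix match for 155.172.9.91:
  /22 155.172.8.0: MATCH
  /11 193.128.0.0: no
  /26 45.36.35.64: no
  /0 0.0.0.0: MATCH
Selected: next-hop 223.246.171.65 via eth0 (matched /22)


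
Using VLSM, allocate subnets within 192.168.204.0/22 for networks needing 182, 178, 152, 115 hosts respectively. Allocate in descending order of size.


182 hosts -> /24 (254 usable): 192.168.204.0/24
178 hosts -> /24 (254 usable): 192.168.205.0/24
152 hosts -> /24 (254 usable): 192.168.206.0/24
115 hosts -> /25 (126 usable): 192.168.207.0/25
Allocation: 192.168.204.0/24 (182 hosts, 254 usable); 192.168.205.0/24 (178 hosts, 254 usable); 192.168.206.0/24 (152 hosts, 254 usable); 192.168.207.0/25 (115 hosts, 126 usable)


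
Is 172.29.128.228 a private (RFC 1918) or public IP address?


RFC 1918 private ranges:
  10.0.0.0/8 (10.0.0.0 - 10.255.255.255)
  172.16.0.0/12 (172.16.0.0 - 172.31.255.255)
  192.168.0.0/16 (192.168.0.0 - 192.168.255.255)
Private (in 172.16.0.0/12)


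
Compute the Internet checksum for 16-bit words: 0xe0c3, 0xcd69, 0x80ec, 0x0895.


Sum all words (with carry folding):
+ 0xe0c3 = 0xe0c3
+ 0xcd69 = 0xae2d
+ 0x80ec = 0x2f1a
+ 0x0895 = 0x37af
One's complement: ~0x37af
Checksum = 0xc850


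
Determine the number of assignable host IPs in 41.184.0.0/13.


Host bits = 32 - 13 = 19
Total addresses = 2^19 = 524288
Usable = total - 2 (network and broadcast)
Usable hosts: 524286


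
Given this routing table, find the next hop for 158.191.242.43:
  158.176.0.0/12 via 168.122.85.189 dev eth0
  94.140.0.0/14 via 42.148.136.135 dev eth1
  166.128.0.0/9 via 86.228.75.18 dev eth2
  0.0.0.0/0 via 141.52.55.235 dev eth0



Longest prefix match for 158.191.242.43:
  /12 158.176.0.0: MATCH
  /14 94.140.0.0: no
  /9 166.128.0.0: no
  /0 0.0.0.0: MATCH
Selected: next-hop 168.122.85.189 via eth0 (matched /12)
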